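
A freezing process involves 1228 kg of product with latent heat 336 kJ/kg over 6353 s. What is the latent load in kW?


Q_lat = m * h_fg / t
Q_lat = 1228 * 336 / 6353
Q_lat = 64.95 kW

64.95


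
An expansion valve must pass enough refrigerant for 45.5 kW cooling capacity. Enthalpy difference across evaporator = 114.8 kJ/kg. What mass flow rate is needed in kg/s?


m_dot = Q / dh
m_dot = 45.5 / 114.8
m_dot = 0.3963 kg/s

0.3963


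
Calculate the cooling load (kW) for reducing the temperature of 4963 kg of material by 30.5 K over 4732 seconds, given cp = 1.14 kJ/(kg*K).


Q = m * cp * dT / t
Q = 4963 * 1.14 * 30.5 / 4732
Q = 36.467 kW

36.467


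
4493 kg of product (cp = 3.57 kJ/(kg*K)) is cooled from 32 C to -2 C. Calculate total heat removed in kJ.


dT = 32 - (-2) = 34 K
Q = m * cp * dT = 4493 * 3.57 * 34
Q = 545360 kJ

545360


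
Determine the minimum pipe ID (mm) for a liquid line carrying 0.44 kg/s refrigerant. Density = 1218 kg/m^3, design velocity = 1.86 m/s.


A = m_dot / (rho * v) = 0.44 / (1218 * 1.86) = 0.0001942193266 m^2
d = sqrt(4*A/pi) * 1000
d = 15.7 mm

15.7


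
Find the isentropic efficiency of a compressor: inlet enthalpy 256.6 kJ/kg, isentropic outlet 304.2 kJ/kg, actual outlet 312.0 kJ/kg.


dh_ideal = 304.2 - 256.6 = 47.6 kJ/kg
dh_actual = 312.0 - 256.6 = 55.4 kJ/kg
eta_s = dh_ideal / dh_actual = 47.6 / 55.4
eta_s = 0.8592

0.8592


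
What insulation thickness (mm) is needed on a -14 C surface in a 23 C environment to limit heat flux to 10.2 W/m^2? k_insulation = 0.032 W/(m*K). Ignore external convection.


dT = 23 - (-14) = 37 K
thickness = k * dT / q_max * 1000
thickness = 0.032 * 37 / 10.2 * 1000
thickness = 116.1 mm

116.1


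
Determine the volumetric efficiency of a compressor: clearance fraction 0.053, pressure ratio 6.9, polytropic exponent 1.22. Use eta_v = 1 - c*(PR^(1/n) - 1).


PR^(1/n) = 6.9^(1/1.22) = 4.87058607
eta_v = 1 - 0.053 * (4.87058607 - 1)
eta_v = 0.7949

0.7949


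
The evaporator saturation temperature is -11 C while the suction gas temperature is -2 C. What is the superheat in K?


Superheat = T_suction - T_evap
Superheat = -2 - (-11)
Superheat = 9 K

9


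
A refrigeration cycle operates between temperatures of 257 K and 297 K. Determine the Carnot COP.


dT = 297 - 257 = 40 K
COP_carnot = T_cold / dT = 257 / 40
COP_carnot = 6.425

6.425


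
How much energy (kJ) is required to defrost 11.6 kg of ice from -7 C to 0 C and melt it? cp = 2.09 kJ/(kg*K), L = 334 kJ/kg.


Sensible heat = cp * dT = 2.09 * 7 = 14.63 kJ/kg
Total per kg = 14.63 + 334 = 348.63 kJ/kg
Q = m * total = 11.6 * 348.63
Q = 4044.1 kJ

4044.1


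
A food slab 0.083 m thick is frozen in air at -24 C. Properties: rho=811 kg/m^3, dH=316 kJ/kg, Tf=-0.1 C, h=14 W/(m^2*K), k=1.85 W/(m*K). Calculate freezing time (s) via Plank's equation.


dT = -0.1 - (-24) = 23.9 K
term1 = a/(2h) = 0.083/(2*14) = 0.002964285714
term2 = a^2/(8k) = 0.083^2/(8*1.85) = 0.000465472973
t = rho*dH*1000/dT * (term1 + term2)
t = 811*316*1000/23.9 * (0.002964285714 + 0.000465472973)
t = 36777 s

36777


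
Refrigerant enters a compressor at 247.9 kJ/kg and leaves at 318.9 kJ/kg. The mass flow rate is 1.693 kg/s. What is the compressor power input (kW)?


dh = 318.9 - 247.9 = 71.0 kJ/kg
W = m_dot * dh = 1.693 * 71.0 = 120.2 kW

120.2


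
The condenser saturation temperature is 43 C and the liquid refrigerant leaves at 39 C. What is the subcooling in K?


Subcooling = T_cond - T_liquid
Subcooling = 43 - 39
Subcooling = 4 K

4


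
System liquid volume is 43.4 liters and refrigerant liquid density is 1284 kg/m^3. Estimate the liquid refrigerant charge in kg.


Charge = V * rho / 1000
Charge = 43.4 * 1284 / 1000
Charge = 55.73 kg

55.73


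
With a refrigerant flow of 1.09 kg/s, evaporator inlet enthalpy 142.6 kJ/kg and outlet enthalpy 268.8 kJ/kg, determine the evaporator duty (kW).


dh = 268.8 - 142.6 = 126.2 kJ/kg
Q_evap = m_dot * dh = 1.09 * 126.2
Q_evap = 137.56 kW

137.56


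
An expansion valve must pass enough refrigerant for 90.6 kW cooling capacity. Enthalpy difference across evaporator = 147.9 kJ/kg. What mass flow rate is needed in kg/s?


m_dot = Q / dh
m_dot = 90.6 / 147.9
m_dot = 0.6126 kg/s

0.6126


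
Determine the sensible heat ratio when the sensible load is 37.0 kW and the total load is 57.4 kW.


SHR = Q_sensible / Q_total
SHR = 37.0 / 57.4
SHR = 0.645

0.645


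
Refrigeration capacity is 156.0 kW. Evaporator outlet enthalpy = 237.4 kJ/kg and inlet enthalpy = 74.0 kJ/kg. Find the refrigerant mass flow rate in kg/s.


dh = 237.4 - 74.0 = 163.4 kJ/kg
m_dot = Q / dh = 156.0 / 163.4 = 0.9547 kg/s

0.9547


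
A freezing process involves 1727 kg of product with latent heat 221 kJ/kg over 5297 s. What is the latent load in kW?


Q_lat = m * h_fg / t
Q_lat = 1727 * 221 / 5297
Q_lat = 72.05 kW

72.05


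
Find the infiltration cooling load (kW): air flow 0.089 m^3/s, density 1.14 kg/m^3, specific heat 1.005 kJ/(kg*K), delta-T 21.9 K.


Q = V_dot * rho * cp * dT
Q = 0.089 * 1.14 * 1.005 * 21.9
Q = 2.233 kW

2.233


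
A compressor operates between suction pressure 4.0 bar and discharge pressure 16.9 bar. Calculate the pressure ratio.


PR = P_high / P_low
PR = 16.9 / 4.0
PR = 4.225

4.225


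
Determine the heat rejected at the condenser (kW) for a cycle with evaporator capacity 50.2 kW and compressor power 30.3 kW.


Q_cond = Q_evap + W
Q_cond = 50.2 + 30.3
Q_cond = 80.5 kW

80.5


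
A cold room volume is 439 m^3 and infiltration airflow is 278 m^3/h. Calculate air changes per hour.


ACH = flow / volume
ACH = 278 / 439
ACH = 0.633

0.633


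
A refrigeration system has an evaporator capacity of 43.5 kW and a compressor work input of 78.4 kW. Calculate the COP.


COP = Q_evap / W
COP = 43.5 / 78.4
COP = 0.555

0.555


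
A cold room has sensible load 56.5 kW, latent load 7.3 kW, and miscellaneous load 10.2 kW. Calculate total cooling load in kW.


Q_total = Q_s + Q_l + Q_misc
Q_total = 56.5 + 7.3 + 10.2
Q_total = 74.0 kW

74.0


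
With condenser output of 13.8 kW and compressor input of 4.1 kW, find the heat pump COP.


COP_hp = Q_cond / W
COP_hp = 13.8 / 4.1
COP_hp = 3.366

3.366


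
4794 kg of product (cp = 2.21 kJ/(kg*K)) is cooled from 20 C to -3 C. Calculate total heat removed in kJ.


dT = 20 - (-3) = 23 K
Q = m * cp * dT = 4794 * 2.21 * 23
Q = 243679 kJ

243679


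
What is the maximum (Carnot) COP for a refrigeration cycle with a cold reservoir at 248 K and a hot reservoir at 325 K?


dT = 325 - 248 = 77 K
COP_carnot = T_cold / dT = 248 / 77
COP_carnot = 3.221

3.221


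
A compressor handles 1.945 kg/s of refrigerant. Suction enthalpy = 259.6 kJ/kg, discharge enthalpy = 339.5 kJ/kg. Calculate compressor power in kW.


dh = 339.5 - 259.6 = 79.9 kJ/kg
W = m_dot * dh = 1.945 * 79.9 = 155.41 kW

155.41


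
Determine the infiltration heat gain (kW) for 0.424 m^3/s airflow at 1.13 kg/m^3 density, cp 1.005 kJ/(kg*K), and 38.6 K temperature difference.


Q = V_dot * rho * cp * dT
Q = 0.424 * 1.13 * 1.005 * 38.6
Q = 18.587 kW

18.587


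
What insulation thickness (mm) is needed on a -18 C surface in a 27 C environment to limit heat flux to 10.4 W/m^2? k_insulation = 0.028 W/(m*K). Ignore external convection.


dT = 27 - (-18) = 45 K
thickness = k * dT / q_max * 1000
thickness = 0.028 * 45 / 10.4 * 1000
thickness = 121.2 mm

121.2


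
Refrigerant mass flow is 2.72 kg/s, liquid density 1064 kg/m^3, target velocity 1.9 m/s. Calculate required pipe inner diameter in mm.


A = m_dot / (rho * v) = 2.72 / (1064 * 1.9) = 0.001345468935 m^2
d = sqrt(4*A/pi) * 1000
d = 41.4 mm

41.4


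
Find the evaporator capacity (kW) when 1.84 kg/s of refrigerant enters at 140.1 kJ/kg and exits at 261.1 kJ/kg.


dh = 261.1 - 140.1 = 121.0 kJ/kg
Q_evap = m_dot * dh = 1.84 * 121.0
Q_evap = 222.64 kW

222.64


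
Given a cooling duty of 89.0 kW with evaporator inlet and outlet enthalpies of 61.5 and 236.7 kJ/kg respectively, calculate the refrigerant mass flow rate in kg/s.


dh = 236.7 - 61.5 = 175.2 kJ/kg
m_dot = Q / dh = 89.0 / 175.2 = 0.508 kg/s

0.508


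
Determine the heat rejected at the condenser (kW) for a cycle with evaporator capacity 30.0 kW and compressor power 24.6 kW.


Q_cond = Q_evap + W
Q_cond = 30.0 + 24.6
Q_cond = 54.6 kW

54.6


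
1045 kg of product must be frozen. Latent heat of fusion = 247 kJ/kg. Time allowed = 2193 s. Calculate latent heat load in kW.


Q_lat = m * h_fg / t
Q_lat = 1045 * 247 / 2193
Q_lat = 117.7 kW

117.7


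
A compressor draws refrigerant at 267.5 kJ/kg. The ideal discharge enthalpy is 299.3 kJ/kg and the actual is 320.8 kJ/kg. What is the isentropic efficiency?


dh_ideal = 299.3 - 267.5 = 31.8 kJ/kg
dh_actual = 320.8 - 267.5 = 53.3 kJ/kg
eta_s = dh_ideal / dh_actual = 31.8 / 53.3
eta_s = 0.5966

0.5966


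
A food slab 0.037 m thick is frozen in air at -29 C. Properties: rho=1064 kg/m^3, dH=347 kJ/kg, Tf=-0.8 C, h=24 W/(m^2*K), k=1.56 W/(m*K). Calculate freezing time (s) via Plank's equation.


dT = -0.8 - (-29) = 28.2 K
term1 = a/(2h) = 0.037/(2*24) = 0.0007708333333
term2 = a^2/(8k) = 0.037^2/(8*1.56) = 0.0001096955128
t = rho*dH*1000/dT * (term1 + term2)
t = 1064*347*1000/28.2 * (0.0007708333333 + 0.0001096955128)
t = 11528 s

11528


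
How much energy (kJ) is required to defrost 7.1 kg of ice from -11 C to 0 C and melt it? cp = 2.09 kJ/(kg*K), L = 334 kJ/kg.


Sensible heat = cp * dT = 2.09 * 11 = 22.99 kJ/kg
Total per kg = 22.99 + 334 = 356.99 kJ/kg
Q = m * total = 7.1 * 356.99
Q = 2534.6 kJ

2534.6


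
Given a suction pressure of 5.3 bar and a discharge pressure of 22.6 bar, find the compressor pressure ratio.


PR = P_high / P_low
PR = 22.6 / 5.3
PR = 4.264

4.264


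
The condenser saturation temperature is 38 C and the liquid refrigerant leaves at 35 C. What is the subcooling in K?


Subcooling = T_cond - T_liquid
Subcooling = 38 - 35
Subcooling = 3 K

3


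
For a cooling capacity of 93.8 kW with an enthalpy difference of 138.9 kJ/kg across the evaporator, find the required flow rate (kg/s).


m_dot = Q / dh
m_dot = 93.8 / 138.9
m_dot = 0.6753 kg/s

0.6753


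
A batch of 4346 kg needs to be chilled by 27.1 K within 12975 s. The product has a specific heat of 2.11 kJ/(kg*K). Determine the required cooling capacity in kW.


Q = m * cp * dT / t
Q = 4346 * 2.11 * 27.1 / 12975
Q = 19.153 kW

19.153


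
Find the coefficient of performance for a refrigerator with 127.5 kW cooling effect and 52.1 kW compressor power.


COP = Q_evap / W
COP = 127.5 / 52.1
COP = 2.447

2.447


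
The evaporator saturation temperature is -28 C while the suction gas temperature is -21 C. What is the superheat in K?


Superheat = T_suction - T_evap
Superheat = -21 - (-28)
Superheat = 7 K

7


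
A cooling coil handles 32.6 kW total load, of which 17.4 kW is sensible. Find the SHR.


SHR = Q_sensible / Q_total
SHR = 17.4 / 32.6
SHR = 0.534

0.534


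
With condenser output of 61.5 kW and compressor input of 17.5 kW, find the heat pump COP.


COP_hp = Q_cond / W
COP_hp = 61.5 / 17.5
COP_hp = 3.514

3.514


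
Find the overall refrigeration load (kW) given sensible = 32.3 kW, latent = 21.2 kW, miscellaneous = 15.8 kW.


Q_total = Q_s + Q_l + Q_misc
Q_total = 32.3 + 21.2 + 15.8
Q_total = 69.3 kW

69.3


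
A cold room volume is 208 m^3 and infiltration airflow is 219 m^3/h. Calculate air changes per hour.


ACH = flow / volume
ACH = 219 / 208
ACH = 1.053

1.053


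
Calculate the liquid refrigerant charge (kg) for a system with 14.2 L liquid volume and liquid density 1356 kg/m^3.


Charge = V * rho / 1000
Charge = 14.2 * 1356 / 1000
Charge = 19.26 kg

19.26


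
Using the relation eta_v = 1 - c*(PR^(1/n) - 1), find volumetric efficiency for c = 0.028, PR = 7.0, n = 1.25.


PR^(1/n) = 7.0^(1/1.25) = 4.74327639
eta_v = 1 - 0.028 * (4.74327639 - 1)
eta_v = 0.8952

0.8952


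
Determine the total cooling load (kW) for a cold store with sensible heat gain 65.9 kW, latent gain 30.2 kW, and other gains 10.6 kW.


Q_total = Q_s + Q_l + Q_misc
Q_total = 65.9 + 30.2 + 10.6
Q_total = 106.7 kW

106.7


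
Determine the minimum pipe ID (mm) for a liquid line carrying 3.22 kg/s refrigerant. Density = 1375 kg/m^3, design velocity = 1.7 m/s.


A = m_dot / (rho * v) = 3.22 / (1375 * 1.7) = 0.001377540107 m^2
d = sqrt(4*A/pi) * 1000
d = 41.9 mm

41.9


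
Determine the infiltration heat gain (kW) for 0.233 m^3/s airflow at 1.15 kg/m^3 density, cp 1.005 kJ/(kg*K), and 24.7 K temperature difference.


Q = V_dot * rho * cp * dT
Q = 0.233 * 1.15 * 1.005 * 24.7
Q = 6.651 kW

6.651


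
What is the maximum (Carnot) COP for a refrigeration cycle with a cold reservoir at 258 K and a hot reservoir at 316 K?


dT = 316 - 258 = 58 K
COP_carnot = T_cold / dT = 258 / 58
COP_carnot = 4.448

4.448


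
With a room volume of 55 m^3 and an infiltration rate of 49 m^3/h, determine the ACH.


ACH = flow / volume
ACH = 49 / 55
ACH = 0.891

0.891


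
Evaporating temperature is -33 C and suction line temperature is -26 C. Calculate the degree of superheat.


Superheat = T_suction - T_evap
Superheat = -26 - (-33)
Superheat = 7 K

7


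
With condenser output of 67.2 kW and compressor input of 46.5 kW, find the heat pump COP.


COP_hp = Q_cond / W
COP_hp = 67.2 / 46.5
COP_hp = 1.445

1.445


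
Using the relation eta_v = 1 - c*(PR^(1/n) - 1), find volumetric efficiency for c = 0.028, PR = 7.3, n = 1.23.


PR^(1/n) = 7.3^(1/1.23) = 5.03371362
eta_v = 1 - 0.028 * (5.03371362 - 1)
eta_v = 0.8871

0.8871


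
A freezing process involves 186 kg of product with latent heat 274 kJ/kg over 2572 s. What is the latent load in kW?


Q_lat = m * h_fg / t
Q_lat = 186 * 274 / 2572
Q_lat = 19.81 kW

19.81


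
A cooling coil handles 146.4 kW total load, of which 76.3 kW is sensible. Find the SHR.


SHR = Q_sensible / Q_total
SHR = 76.3 / 146.4
SHR = 0.521

0.521


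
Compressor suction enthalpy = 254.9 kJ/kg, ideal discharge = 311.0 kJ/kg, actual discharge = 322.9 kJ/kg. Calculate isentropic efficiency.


dh_ideal = 311.0 - 254.9 = 56.1 kJ/kg
dh_actual = 322.9 - 254.9 = 68.0 kJ/kg
eta_s = dh_ideal / dh_actual = 56.1 / 68.0
eta_s = 0.825

0.825


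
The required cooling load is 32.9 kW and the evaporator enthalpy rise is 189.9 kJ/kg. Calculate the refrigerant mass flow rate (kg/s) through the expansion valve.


m_dot = Q / dh
m_dot = 32.9 / 189.9
m_dot = 0.1732 kg/s

0.1732


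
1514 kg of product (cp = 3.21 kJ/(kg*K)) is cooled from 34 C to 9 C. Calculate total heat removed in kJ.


dT = 34 - (9) = 25 K
Q = m * cp * dT = 1514 * 3.21 * 25
Q = 121499 kJ

121499


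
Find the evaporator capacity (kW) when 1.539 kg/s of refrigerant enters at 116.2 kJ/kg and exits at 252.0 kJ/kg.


dh = 252.0 - 116.2 = 135.8 kJ/kg
Q_evap = m_dot * dh = 1.539 * 135.8
Q_evap = 209.0 kW

209.0


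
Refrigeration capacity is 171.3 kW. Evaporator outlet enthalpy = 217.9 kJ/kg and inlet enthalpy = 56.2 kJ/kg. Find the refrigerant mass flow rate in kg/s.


dh = 217.9 - 56.2 = 161.7 kJ/kg
m_dot = Q / dh = 171.3 / 161.7 = 1.0594 kg/s

1.0594


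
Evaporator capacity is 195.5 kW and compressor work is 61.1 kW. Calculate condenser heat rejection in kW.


Q_cond = Q_evap + W
Q_cond = 195.5 + 61.1
Q_cond = 256.6 kW

256.6


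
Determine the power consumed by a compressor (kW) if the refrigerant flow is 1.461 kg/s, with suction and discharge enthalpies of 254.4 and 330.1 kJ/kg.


dh = 330.1 - 254.4 = 75.7 kJ/kg
W = m_dot * dh = 1.461 * 75.7 = 110.6 kW

110.6


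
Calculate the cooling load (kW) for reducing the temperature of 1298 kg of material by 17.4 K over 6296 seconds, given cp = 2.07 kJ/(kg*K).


Q = m * cp * dT / t
Q = 1298 * 2.07 * 17.4 / 6296
Q = 7.426 kW

7.426


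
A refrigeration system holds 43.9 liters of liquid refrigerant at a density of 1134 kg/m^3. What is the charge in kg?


Charge = V * rho / 1000
Charge = 43.9 * 1134 / 1000
Charge = 49.78 kg

49.78


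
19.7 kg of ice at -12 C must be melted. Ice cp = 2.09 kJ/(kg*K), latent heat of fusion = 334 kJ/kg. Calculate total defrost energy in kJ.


Sensible heat = cp * dT = 2.09 * 12 = 25.08 kJ/kg
Total per kg = 25.08 + 334 = 359.08 kJ/kg
Q = m * total = 19.7 * 359.08
Q = 7073.9 kJ

7073.9


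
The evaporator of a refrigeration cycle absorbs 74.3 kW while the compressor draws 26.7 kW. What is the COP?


COP = Q_evap / W
COP = 74.3 / 26.7
COP = 2.783

2.783


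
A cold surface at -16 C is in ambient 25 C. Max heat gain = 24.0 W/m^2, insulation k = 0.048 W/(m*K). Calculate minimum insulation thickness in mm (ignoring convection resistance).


dT = 25 - (-16) = 41 K
thickness = k * dT / q_max * 1000
thickness = 0.048 * 41 / 24.0 * 1000
thickness = 82.0 mm

82.0


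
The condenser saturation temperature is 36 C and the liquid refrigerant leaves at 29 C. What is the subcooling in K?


Subcooling = T_cond - T_liquid
Subcooling = 36 - 29
Subcooling = 7 K

7


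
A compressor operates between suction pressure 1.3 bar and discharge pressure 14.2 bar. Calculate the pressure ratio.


PR = P_high / P_low
PR = 14.2 / 1.3
PR = 10.923

10.923


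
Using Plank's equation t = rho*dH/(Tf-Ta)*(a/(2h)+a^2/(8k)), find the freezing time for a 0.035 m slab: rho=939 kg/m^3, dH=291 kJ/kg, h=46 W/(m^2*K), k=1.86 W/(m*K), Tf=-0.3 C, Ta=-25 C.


dT = -0.3 - (-25) = 24.7 K
term1 = a/(2h) = 0.035/(2*46) = 0.0003804347826
term2 = a^2/(8k) = 0.035^2/(8*1.86) = 0.00008232526882
t = rho*dH*1000/dT * (term1 + term2)
t = 939*291*1000/24.7 * (0.0003804347826 + 0.00008232526882)
t = 5119 s

5119


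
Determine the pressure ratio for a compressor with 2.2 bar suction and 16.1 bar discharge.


PR = P_high / P_low
PR = 16.1 / 2.2
PR = 7.318

7.318


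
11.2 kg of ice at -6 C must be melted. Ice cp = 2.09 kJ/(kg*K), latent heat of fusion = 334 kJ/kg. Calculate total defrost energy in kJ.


Sensible heat = cp * dT = 2.09 * 6 = 12.54 kJ/kg
Total per kg = 12.54 + 334 = 346.54 kJ/kg
Q = m * total = 11.2 * 346.54
Q = 3881.2 kJ

3881.2


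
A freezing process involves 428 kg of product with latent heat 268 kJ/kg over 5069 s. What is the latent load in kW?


Q_lat = m * h_fg / t
Q_lat = 428 * 268 / 5069
Q_lat = 22.63 kW

22.63


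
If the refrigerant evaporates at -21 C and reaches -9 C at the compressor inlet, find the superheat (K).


Superheat = T_suction - T_evap
Superheat = -9 - (-21)
Superheat = 12 K

12


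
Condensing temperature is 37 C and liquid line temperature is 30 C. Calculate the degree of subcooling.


Subcooling = T_cond - T_liquid
Subcooling = 37 - 30
Subcooling = 7 K

7


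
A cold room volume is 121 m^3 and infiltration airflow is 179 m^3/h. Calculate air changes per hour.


ACH = flow / volume
ACH = 179 / 121
ACH = 1.479

1.479


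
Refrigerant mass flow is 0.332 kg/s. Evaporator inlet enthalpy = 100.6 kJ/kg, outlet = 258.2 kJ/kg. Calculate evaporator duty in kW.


dh = 258.2 - 100.6 = 157.6 kJ/kg
Q_evap = m_dot * dh = 0.332 * 157.6
Q_evap = 52.32 kW

52.32


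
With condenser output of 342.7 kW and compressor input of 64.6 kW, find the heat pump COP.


COP_hp = Q_cond / W
COP_hp = 342.7 / 64.6
COP_hp = 5.305

5.305


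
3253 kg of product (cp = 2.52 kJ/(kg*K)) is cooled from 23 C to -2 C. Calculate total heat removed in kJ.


dT = 23 - (-2) = 25 K
Q = m * cp * dT = 3253 * 2.52 * 25
Q = 204939 kJ

204939


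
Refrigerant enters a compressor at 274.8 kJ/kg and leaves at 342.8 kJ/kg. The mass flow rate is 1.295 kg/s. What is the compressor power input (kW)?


dh = 342.8 - 274.8 = 68.0 kJ/kg
W = m_dot * dh = 1.295 * 68.0 = 88.06 kW

88.06


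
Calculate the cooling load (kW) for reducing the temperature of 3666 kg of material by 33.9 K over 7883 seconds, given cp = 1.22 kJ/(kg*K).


Q = m * cp * dT / t
Q = 3666 * 1.22 * 33.9 / 7883
Q = 19.234 kW

19.234


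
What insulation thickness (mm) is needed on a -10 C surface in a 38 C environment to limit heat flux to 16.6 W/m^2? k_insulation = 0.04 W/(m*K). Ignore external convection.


dT = 38 - (-10) = 48 K
thickness = k * dT / q_max * 1000
thickness = 0.04 * 48 / 16.6 * 1000
thickness = 115.7 mm

115.7


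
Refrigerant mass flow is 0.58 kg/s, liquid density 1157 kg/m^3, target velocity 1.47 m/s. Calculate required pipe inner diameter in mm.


A = m_dot / (rho * v) = 0.58 / (1157 * 1.47) = 0.0003410179975 m^2
d = sqrt(4*A/pi) * 1000
d = 20.8 mm

20.8


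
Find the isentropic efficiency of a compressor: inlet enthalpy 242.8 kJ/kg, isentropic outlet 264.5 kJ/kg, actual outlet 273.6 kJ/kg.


dh_ideal = 264.5 - 242.8 = 21.7 kJ/kg
dh_actual = 273.6 - 242.8 = 30.8 kJ/kg
eta_s = dh_ideal / dh_actual = 21.7 / 30.8
eta_s = 0.7045

0.7045


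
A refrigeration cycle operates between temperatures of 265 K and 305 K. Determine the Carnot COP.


dT = 305 - 265 = 40 K
COP_carnot = T_cold / dT = 265 / 40
COP_carnot = 6.625

6.625


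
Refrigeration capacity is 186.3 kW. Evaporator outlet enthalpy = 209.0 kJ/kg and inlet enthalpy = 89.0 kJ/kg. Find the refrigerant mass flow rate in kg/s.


dh = 209.0 - 89.0 = 120.0 kJ/kg
m_dot = Q / dh = 186.3 / 120.0 = 1.5525 kg/s

1.5525


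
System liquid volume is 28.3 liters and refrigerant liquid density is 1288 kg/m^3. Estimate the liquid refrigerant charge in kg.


Charge = V * rho / 1000
Charge = 28.3 * 1288 / 1000
Charge = 36.45 kg

36.45


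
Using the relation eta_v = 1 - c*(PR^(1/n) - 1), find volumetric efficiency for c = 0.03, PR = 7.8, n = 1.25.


PR^(1/n) = 7.8^(1/1.25) = 5.17220443
eta_v = 1 - 0.03 * (5.17220443 - 1)
eta_v = 0.8748

0.8748


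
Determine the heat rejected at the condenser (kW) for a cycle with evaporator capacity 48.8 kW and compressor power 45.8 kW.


Q_cond = Q_evap + W
Q_cond = 48.8 + 45.8
Q_cond = 94.6 kW

94.6


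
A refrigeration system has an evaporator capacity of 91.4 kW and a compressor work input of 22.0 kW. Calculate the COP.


COP = Q_evap / W
COP = 91.4 / 22.0
COP = 4.155

4.155


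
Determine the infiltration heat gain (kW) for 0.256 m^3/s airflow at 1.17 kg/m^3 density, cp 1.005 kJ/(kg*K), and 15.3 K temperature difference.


Q = V_dot * rho * cp * dT
Q = 0.256 * 1.17 * 1.005 * 15.3
Q = 4.606 kW

4.606


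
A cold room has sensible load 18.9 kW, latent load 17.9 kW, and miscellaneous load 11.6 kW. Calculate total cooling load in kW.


Q_total = Q_s + Q_l + Q_misc
Q_total = 18.9 + 17.9 + 11.6
Q_total = 48.4 kW

48.4


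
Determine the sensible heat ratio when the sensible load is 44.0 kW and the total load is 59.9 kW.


SHR = Q_sensible / Q_total
SHR = 44.0 / 59.9
SHR = 0.735

0.735


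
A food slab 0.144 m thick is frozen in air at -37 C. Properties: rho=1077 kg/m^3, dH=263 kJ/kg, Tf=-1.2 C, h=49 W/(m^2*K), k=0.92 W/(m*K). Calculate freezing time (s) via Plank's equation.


dT = -1.2 - (-37) = 35.8 K
term1 = a/(2h) = 0.144/(2*49) = 0.001469387755
term2 = a^2/(8k) = 0.144^2/(8*0.92) = 0.002817391304
t = rho*dH*1000/dT * (term1 + term2)
t = 1077*263*1000/35.8 * (0.001469387755 + 0.002817391304)
t = 33917 s

33917


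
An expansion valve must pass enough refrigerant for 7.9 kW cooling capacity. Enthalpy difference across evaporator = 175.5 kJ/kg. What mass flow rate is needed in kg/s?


m_dot = Q / dh
m_dot = 7.9 / 175.5
m_dot = 0.045 kg/s

0.045


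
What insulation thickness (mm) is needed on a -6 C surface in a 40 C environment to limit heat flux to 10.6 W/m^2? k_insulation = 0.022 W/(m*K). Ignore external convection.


dT = 40 - (-6) = 46 K
thickness = k * dT / q_max * 1000
thickness = 0.022 * 46 / 10.6 * 1000
thickness = 95.5 mm

95.5


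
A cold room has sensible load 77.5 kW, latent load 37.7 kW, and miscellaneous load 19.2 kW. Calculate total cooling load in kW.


Q_total = Q_s + Q_l + Q_misc
Q_total = 77.5 + 37.7 + 19.2
Q_total = 134.4 kW

134.4


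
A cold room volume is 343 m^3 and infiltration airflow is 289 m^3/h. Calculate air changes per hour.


ACH = flow / volume
ACH = 289 / 343
ACH = 0.843

0.843


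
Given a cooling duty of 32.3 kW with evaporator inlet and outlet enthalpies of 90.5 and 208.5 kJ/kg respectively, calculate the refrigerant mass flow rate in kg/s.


dh = 208.5 - 90.5 = 118.0 kJ/kg
m_dot = Q / dh = 32.3 / 118.0 = 0.2737 kg/s

0.2737


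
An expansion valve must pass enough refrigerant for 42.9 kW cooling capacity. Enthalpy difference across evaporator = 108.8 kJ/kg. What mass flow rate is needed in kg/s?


m_dot = Q / dh
m_dot = 42.9 / 108.8
m_dot = 0.3943 kg/s

0.3943


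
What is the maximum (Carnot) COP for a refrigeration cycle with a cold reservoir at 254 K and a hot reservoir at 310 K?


dT = 310 - 254 = 56 K
COP_carnot = T_cold / dT = 254 / 56
COP_carnot = 4.536

4.536


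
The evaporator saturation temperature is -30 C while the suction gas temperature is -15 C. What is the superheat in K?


Superheat = T_suction - T_evap
Superheat = -15 - (-30)
Superheat = 15 K

15


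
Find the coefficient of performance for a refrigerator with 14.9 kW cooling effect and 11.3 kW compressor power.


COP = Q_evap / W
COP = 14.9 / 11.3
COP = 1.319

1.319


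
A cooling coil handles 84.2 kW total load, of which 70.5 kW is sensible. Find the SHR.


SHR = Q_sensible / Q_total
SHR = 70.5 / 84.2
SHR = 0.837

0.837


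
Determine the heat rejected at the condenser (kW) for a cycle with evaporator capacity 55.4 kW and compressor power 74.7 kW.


Q_cond = Q_evap + W
Q_cond = 55.4 + 74.7
Q_cond = 130.1 kW

130.1


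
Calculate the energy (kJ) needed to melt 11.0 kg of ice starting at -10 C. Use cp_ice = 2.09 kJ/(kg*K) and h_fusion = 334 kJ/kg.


Sensible heat = cp * dT = 2.09 * 10 = 20.9 kJ/kg
Total per kg = 20.9 + 334 = 354.9 kJ/kg
Q = m * total = 11.0 * 354.9
Q = 3903.9 kJ

3903.9


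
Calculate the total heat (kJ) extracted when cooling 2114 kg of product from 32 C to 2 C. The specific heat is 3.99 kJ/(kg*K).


dT = 32 - (2) = 30 K
Q = m * cp * dT = 2114 * 3.99 * 30
Q = 253046 kJ

253046


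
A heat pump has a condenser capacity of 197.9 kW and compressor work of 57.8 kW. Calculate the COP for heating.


COP_hp = Q_cond / W
COP_hp = 197.9 / 57.8
COP_hp = 3.424

3.424


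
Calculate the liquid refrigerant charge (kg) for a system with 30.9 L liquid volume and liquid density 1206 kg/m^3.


Charge = V * rho / 1000
Charge = 30.9 * 1206 / 1000
Charge = 37.27 kg

37.27


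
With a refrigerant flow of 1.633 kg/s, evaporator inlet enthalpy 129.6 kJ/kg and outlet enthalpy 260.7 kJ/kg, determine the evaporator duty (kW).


dh = 260.7 - 129.6 = 131.1 kJ/kg
Q_evap = m_dot * dh = 1.633 * 131.1
Q_evap = 214.09 kW

214.09


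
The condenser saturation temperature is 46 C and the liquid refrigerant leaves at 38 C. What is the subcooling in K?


Subcooling = T_cond - T_liquid
Subcooling = 46 - 38
Subcooling = 8 K

8


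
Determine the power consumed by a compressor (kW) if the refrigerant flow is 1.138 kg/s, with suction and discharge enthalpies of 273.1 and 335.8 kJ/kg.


dh = 335.8 - 273.1 = 62.7 kJ/kg
W = m_dot * dh = 1.138 * 62.7 = 71.35 kW

71.35


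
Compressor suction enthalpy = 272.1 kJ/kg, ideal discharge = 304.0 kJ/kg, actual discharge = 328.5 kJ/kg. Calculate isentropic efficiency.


dh_ideal = 304.0 - 272.1 = 31.9 kJ/kg
dh_actual = 328.5 - 272.1 = 56.4 kJ/kg
eta_s = dh_ideal / dh_actual = 31.9 / 56.4
eta_s = 0.5656

0.5656


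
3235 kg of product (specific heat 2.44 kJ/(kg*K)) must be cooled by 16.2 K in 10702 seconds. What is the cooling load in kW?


Q = m * cp * dT / t
Q = 3235 * 2.44 * 16.2 / 10702
Q = 11.949 kW

11.949


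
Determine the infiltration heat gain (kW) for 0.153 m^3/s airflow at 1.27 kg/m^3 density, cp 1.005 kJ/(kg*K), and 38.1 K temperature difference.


Q = V_dot * rho * cp * dT
Q = 0.153 * 1.27 * 1.005 * 38.1
Q = 7.44 kW

7.44


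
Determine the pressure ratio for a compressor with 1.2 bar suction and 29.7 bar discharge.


PR = P_high / P_low
PR = 29.7 / 1.2
PR = 24.75

24.75


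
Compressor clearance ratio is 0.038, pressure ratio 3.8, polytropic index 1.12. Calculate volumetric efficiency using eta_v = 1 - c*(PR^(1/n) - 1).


PR^(1/n) = 3.8^(1/1.12) = 3.29354746
eta_v = 1 - 0.038 * (3.29354746 - 1)
eta_v = 0.9128

0.9128


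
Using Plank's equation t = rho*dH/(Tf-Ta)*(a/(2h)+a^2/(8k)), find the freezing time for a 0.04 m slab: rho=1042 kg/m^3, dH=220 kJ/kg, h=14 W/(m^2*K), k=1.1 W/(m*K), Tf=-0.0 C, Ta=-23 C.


dT = -0.0 - (-23) = 23.0 K
term1 = a/(2h) = 0.04/(2*14) = 0.001428571429
term2 = a^2/(8k) = 0.04^2/(8*1.1) = 0.0001818181818
t = rho*dH*1000/dT * (term1 + term2)
t = 1042*220*1000/23.0 * (0.001428571429 + 0.0001818181818)
t = 16051 s

16051


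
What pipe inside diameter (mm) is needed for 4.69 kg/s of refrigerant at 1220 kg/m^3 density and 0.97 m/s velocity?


A = m_dot / (rho * v) = 4.69 / (1220 * 0.97) = 0.003963157005 m^2
d = sqrt(4*A/pi) * 1000
d = 71.0 mm

71.0


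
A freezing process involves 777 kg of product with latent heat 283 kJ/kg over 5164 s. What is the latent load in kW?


Q_lat = m * h_fg / t
Q_lat = 777 * 283 / 5164
Q_lat = 42.58 kW

42.58


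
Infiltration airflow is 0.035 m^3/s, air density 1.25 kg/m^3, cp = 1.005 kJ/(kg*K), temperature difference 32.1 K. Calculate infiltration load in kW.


Q = V_dot * rho * cp * dT
Q = 0.035 * 1.25 * 1.005 * 32.1
Q = 1.411 kW

1.411


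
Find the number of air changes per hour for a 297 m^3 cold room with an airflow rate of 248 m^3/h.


ACH = flow / volume
ACH = 248 / 297
ACH = 0.835

0.835


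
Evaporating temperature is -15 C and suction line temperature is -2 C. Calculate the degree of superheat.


Superheat = T_suction - T_evap
Superheat = -2 - (-15)
Superheat = 13 K

13


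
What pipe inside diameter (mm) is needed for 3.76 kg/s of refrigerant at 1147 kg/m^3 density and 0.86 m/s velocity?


A = m_dot / (rho * v) = 3.76 / (1147 * 0.86) = 0.003811763752 m^2
d = sqrt(4*A/pi) * 1000
d = 69.7 mm

69.7


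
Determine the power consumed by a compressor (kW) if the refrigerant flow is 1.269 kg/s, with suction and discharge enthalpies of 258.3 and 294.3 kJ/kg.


dh = 294.3 - 258.3 = 36.0 kJ/kg
W = m_dot * dh = 1.269 * 36.0 = 45.68 kW

45.68


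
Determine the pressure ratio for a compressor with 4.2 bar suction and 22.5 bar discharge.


PR = P_high / P_low
PR = 22.5 / 4.2
PR = 5.357

5.357


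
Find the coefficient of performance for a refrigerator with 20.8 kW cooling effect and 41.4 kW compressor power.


COP = Q_evap / W
COP = 20.8 / 41.4
COP = 0.502

0.502


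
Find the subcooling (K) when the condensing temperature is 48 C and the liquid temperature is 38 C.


Subcooling = T_cond - T_liquid
Subcooling = 48 - 38
Subcooling = 10 K

10


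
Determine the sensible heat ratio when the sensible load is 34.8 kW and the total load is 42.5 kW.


SHR = Q_sensible / Q_total
SHR = 34.8 / 42.5
SHR = 0.819

0.819


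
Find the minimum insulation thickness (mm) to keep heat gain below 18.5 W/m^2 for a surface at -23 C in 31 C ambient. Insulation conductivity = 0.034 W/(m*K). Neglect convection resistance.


dT = 31 - (-23) = 54 K
thickness = k * dT / q_max * 1000
thickness = 0.034 * 54 / 18.5 * 1000
thickness = 99.2 mm

99.2


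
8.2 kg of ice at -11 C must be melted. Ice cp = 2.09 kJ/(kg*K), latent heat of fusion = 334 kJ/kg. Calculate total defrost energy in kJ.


Sensible heat = cp * dT = 2.09 * 11 = 22.99 kJ/kg
Total per kg = 22.99 + 334 = 356.99 kJ/kg
Q = m * total = 8.2 * 356.99
Q = 2927.3 kJ

2927.3


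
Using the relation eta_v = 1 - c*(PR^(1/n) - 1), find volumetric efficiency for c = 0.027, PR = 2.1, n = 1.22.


PR^(1/n) = 2.1^(1/1.22) = 1.83702123
eta_v = 1 - 0.027 * (1.83702123 - 1)
eta_v = 0.9774

0.9774


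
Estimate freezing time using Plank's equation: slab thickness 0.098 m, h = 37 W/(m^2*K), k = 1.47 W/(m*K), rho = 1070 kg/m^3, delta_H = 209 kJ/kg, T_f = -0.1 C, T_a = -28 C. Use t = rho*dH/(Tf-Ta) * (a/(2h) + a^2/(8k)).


dT = -0.1 - (-28) = 27.9 K
term1 = a/(2h) = 0.098/(2*37) = 0.001324324324
term2 = a^2/(8k) = 0.098^2/(8*1.47) = 0.0008166666667
t = rho*dH*1000/dT * (term1 + term2)
t = 1070*209*1000/27.9 * (0.001324324324 + 0.0008166666667)
t = 17161 s

17161


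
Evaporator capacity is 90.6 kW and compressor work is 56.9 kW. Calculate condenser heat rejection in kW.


Q_cond = Q_evap + W
Q_cond = 90.6 + 56.9
Q_cond = 147.5 kW

147.5


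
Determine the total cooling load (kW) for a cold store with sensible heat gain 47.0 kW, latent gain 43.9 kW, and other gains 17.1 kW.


Q_total = Q_s + Q_l + Q_misc
Q_total = 47.0 + 43.9 + 17.1
Q_total = 108.0 kW

108.0


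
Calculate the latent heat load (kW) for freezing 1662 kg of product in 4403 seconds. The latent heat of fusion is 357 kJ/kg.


Q_lat = m * h_fg / t
Q_lat = 1662 * 357 / 4403
Q_lat = 134.76 kW

134.76


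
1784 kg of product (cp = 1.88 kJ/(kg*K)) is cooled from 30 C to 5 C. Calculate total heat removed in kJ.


dT = 30 - (5) = 25 K
Q = m * cp * dT = 1784 * 1.88 * 25
Q = 83848 kJ

83848


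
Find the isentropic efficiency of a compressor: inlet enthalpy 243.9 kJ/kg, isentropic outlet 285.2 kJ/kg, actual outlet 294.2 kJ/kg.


dh_ideal = 285.2 - 243.9 = 41.3 kJ/kg
dh_actual = 294.2 - 243.9 = 50.3 kJ/kg
eta_s = dh_ideal / dh_actual = 41.3 / 50.3
eta_s = 0.8211

0.8211


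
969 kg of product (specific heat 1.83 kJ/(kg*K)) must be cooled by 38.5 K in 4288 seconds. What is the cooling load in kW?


Q = m * cp * dT / t
Q = 969 * 1.83 * 38.5 / 4288
Q = 15.921 kW

15.921


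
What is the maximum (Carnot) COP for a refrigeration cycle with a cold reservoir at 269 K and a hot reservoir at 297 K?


dT = 297 - 269 = 28 K
COP_carnot = T_cold / dT = 269 / 28
COP_carnot = 9.607

9.607


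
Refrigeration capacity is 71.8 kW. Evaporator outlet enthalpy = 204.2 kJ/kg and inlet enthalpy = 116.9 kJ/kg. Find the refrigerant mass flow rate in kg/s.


dh = 204.2 - 116.9 = 87.3 kJ/kg
m_dot = Q / dh = 71.8 / 87.3 = 0.8225 kg/s

0.8225


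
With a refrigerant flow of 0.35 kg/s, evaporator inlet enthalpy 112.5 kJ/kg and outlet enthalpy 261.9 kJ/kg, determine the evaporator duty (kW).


dh = 261.9 - 112.5 = 149.4 kJ/kg
Q_evap = m_dot * dh = 0.35 * 149.4
Q_evap = 52.29 kW

52.29


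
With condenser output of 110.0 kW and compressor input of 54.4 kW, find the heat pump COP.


COP_hp = Q_cond / W
COP_hp = 110.0 / 54.4
COP_hp = 2.022

2.022


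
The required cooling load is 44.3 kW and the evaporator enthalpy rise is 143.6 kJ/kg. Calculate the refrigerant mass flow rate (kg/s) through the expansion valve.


m_dot = Q / dh
m_dot = 44.3 / 143.6
m_dot = 0.3085 kg/s

0.3085


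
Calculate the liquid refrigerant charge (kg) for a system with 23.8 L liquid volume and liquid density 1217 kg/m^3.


Charge = V * rho / 1000
Charge = 23.8 * 1217 / 1000
Charge = 28.96 kg

28.96


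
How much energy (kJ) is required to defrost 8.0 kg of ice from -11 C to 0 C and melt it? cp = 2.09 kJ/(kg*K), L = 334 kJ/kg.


Sensible heat = cp * dT = 2.09 * 11 = 22.99 kJ/kg
Total per kg = 22.99 + 334 = 356.99 kJ/kg
Q = m * total = 8.0 * 356.99
Q = 2855.9 kJ

2855.9


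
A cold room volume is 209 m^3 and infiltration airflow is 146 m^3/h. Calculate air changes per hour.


ACH = flow / volume
ACH = 146 / 209
ACH = 0.699

0.699


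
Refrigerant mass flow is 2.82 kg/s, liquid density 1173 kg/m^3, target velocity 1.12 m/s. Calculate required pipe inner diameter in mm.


A = m_dot / (rho * v) = 2.82 / (1173 * 1.12) = 0.002146510778 m^2
d = sqrt(4*A/pi) * 1000
d = 52.3 mm

52.3


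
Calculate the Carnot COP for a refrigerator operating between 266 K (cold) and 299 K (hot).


dT = 299 - 266 = 33 K
COP_carnot = T_cold / dT = 266 / 33
COP_carnot = 8.061

8.061


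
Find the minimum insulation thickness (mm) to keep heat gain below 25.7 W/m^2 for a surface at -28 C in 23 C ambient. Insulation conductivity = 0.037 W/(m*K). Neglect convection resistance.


dT = 23 - (-28) = 51 K
thickness = k * dT / q_max * 1000
thickness = 0.037 * 51 / 25.7 * 1000
thickness = 73.4 mm

73.4


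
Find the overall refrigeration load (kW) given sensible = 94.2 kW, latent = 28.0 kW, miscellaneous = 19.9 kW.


Q_total = Q_s + Q_l + Q_misc
Q_total = 94.2 + 28.0 + 19.9
Q_total = 142.1 kW

142.1


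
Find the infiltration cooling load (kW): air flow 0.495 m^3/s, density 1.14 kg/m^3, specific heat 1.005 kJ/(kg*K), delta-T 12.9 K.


Q = V_dot * rho * cp * dT
Q = 0.495 * 1.14 * 1.005 * 12.9
Q = 7.316 kW

7.316


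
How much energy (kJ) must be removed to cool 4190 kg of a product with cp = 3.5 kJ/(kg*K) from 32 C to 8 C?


dT = 32 - (8) = 24 K
Q = m * cp * dT = 4190 * 3.5 * 24
Q = 351960 kJ

351960


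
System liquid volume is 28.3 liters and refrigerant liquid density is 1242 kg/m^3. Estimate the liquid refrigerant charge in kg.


Charge = V * rho / 1000
Charge = 28.3 * 1242 / 1000
Charge = 35.15 kg

35.15


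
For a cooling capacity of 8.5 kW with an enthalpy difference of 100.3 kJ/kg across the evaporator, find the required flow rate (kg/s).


m_dot = Q / dh
m_dot = 8.5 / 100.3
m_dot = 0.0847 kg/s

0.0847


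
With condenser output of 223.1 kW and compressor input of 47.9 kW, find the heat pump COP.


COP_hp = Q_cond / W
COP_hp = 223.1 / 47.9
COP_hp = 4.658

4.658


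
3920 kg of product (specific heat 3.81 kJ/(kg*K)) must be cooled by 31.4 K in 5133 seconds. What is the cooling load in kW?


Q = m * cp * dT / t
Q = 3920 * 3.81 * 31.4 / 5133
Q = 91.363 kW

91.363


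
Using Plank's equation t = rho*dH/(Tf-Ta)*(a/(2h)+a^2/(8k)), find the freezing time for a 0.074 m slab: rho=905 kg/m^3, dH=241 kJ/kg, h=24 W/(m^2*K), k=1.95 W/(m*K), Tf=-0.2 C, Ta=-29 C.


dT = -0.2 - (-29) = 28.8 K
term1 = a/(2h) = 0.074/(2*24) = 0.001541666667
term2 = a^2/(8k) = 0.074^2/(8*1.95) = 0.000351025641
t = rho*dH*1000/dT * (term1 + term2)
t = 905*241*1000/28.8 * (0.001541666667 + 0.000351025641)
t = 14334 s

14334


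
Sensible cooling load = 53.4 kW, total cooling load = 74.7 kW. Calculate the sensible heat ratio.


SHR = Q_sensible / Q_total
SHR = 53.4 / 74.7
SHR = 0.715

0.715


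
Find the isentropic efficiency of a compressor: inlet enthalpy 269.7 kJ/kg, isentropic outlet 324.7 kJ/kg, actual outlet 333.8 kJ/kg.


dh_ideal = 324.7 - 269.7 = 55.0 kJ/kg
dh_actual = 333.8 - 269.7 = 64.1 kJ/kg
eta_s = dh_ideal / dh_actual = 55.0 / 64.1
eta_s = 0.858

0.858


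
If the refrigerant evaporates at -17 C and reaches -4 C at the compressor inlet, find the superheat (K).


Superheat = T_suction - T_evap
Superheat = -4 - (-17)
Superheat = 13 K

13


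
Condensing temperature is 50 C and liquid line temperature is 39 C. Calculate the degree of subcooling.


Subcooling = T_cond - T_liquid
Subcooling = 50 - 39
Subcooling = 11 K

11


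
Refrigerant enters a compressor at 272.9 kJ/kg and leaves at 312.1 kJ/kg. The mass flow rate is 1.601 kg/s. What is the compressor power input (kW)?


dh = 312.1 - 272.9 = 39.2 kJ/kg
W = m_dot * dh = 1.601 * 39.2 = 62.76 kW

62.76


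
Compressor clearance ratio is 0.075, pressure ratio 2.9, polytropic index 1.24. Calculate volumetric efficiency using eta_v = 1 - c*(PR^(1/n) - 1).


PR^(1/n) = 2.9^(1/1.24) = 2.35994353
eta_v = 1 - 0.075 * (2.35994353 - 1)
eta_v = 0.898

0.898


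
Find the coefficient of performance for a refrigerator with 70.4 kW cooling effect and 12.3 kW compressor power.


COP = Q_evap / W
COP = 70.4 / 12.3
COP = 5.724

5.724


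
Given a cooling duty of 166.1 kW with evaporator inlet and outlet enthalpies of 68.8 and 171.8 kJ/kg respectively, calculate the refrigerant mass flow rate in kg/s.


dh = 171.8 - 68.8 = 103.0 kJ/kg
m_dot = Q / dh = 166.1 / 103.0 = 1.6126 kg/s

1.6126
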